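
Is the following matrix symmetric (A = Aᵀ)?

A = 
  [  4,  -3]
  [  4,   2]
No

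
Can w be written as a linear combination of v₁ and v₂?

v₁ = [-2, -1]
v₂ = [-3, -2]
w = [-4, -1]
Yes

Form the augmented matrix and row-reduce:
[v₁|v₂|w] = 
  [ -2,  -3,  -4]
  [ -1,  -2,  -1]
R2 → R2 - (1/2)·R1
REF = 
  [  -2,   -3,   -4]
  [   0, -1/2,    1]

No row of the form [0 0 | nonzero], so the system is consistent. Back-substitution gives c₁ = 5, c₂ = -2: w = (5)·v₁ + (-2)·v₂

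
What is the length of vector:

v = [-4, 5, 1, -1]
6.557

||v||₂ = √((-4)² + (5)² + (1)² + (-1)²) = √43 = 6.557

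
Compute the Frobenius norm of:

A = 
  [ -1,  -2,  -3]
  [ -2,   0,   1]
||A||_F = 4.359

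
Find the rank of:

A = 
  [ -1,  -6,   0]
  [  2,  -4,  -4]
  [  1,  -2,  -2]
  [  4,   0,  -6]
rank(A) = 2

Row reduce:
R2 → R2 + (2)·R1
R3 → R3 + (1)·R1
R4 → R4 + (4)·R1
R3 → R3 - (1/2)·R2
R4 → R4 - (3/2)·R2
REF = 
  [ -1,  -6,   0]
  [  0, -16,  -4]
  [  0,   0,   0]
  [  0,   0,   0]
Pivot columns: 1, 2 → 2 pivots.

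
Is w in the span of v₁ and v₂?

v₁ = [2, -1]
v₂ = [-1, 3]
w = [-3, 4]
Yes

Form the augmented matrix and row-reduce:
[v₁|v₂|w] = 
  [  2,  -1,  -3]
  [ -1,   3,   4]
R2 → R2 + (1/2)·R1
REF = 
  [  2,  -1,  -3]
  [  0, 5/2, 5/2]

No row of the form [0 0 | nonzero], so the system is consistent. Back-substitution gives c₁ = -1, c₂ = 1: w = (-1)·v₁ + (1)·v₂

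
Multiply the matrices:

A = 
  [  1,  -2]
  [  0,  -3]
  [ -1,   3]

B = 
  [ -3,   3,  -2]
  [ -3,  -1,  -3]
A is 3×2 and B is 2×3, so AB is 3×3. Each entry is (row of A)·(column of B):
AB[1,1] = (1)(-3) + (-2)(-3) = 3
AB[1,2] = (1)(3) + (-2)(-1) = 5
AB[1,3] = (1)(-2) + (-2)(-3) = 4
AB[2,1] = (0)(-3) + (-3)(-3) = 9
AB[2,2] = (0)(3) + (-3)(-1) = 3
AB[2,3] = (0)(-2) + (-3)(-3) = 9
AB[3,1] = (-1)(-3) + (3)(-3) = -6
AB[3,2] = (-1)(3) + (3)(-1) = -6
AB[3,3] = (-1)(-2) + (3)(-3) = -7

AB = 
  [  3,   5,   4]
  [  9,   3,   9]
  [ -6,  -6,  -7]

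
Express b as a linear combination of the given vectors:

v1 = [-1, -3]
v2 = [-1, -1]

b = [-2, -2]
c1 = 0, c2 = 2

b = 0·v1 + 2·v2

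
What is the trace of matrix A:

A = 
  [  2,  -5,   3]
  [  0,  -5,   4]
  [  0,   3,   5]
2

tr(A) = 2 + -5 + 5 = 2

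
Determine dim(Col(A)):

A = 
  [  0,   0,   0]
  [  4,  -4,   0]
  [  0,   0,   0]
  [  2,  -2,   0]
Row reduce:
Swap R1 ↔ R2
R4 → R4 - (1/2)·R1
REF = 
  [  4,  -4,   0]
  [  0,   0,   0]
  [  0,   0,   0]
  [  0,   0,   0]
Pivot columns: 1 → 1 pivot.
dim(Col(A)) = number of pivot columns = 1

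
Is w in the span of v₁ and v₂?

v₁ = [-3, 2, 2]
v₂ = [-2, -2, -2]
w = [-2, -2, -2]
Yes

Form the augmented matrix and row-reduce:
[v₁|v₂|w] = 
  [ -3,  -2,  -2]
  [  2,  -2,  -2]
  [  2,  -2,  -2]
R2 → R2 + (2/3)·R1
R3 → R3 + (2/3)·R1
R3 → R3 - (1)·R2
REF = 
  [   -3,    -2,    -2]
  [    0, -10/3, -10/3]
  [    0,     0,     0]

No row of the form [0 0 | nonzero], so the system is consistent. Back-substitution gives c₁ = 0, c₂ = 1: w = (0)·v₁ + (1)·v₂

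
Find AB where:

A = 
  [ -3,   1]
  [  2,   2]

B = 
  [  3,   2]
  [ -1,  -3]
AB = 
  [-10,  -9]
  [  4,  -2]

A is 2×2 and B is 2×2, so AB is 2×2. Each entry is (row of A)·(column of B):
AB[1,1] = (-3)(3) + (1)(-1) = -10
AB[1,2] = (-3)(2) + (1)(-3) = -9
AB[2,1] = (2)(3) + (2)(-1) = 4
AB[2,2] = (2)(2) + (2)(-3) = -2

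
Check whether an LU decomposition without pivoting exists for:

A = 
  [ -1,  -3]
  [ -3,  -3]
Yes.
A[1,1] = -1 ≠ 0, so Gaussian elimination proceeds without a row swap: multiplier ℓ₂₁ = (-3)/(-1) = 3, and U[2,2] = -3 - (3)(-3) = 6.
L = 
  [  1,   0]
  [  3,   1]
U = 
  [ -1,  -3]
  [  0,   6]
Check row 2 of LU: [(3)(-1), (3)(-3) + 6] = [-3, -3] = row 2 of A ✓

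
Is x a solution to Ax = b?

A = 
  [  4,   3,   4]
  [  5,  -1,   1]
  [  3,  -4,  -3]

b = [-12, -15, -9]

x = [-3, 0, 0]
Yes

Ax = [-12, -15, -9] = b ✓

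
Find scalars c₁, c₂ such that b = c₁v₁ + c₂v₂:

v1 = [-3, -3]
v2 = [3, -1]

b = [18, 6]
c1 = -3, c2 = 3

b = -3·v1 + 3·v2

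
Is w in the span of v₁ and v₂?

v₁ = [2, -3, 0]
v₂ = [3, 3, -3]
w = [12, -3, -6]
Yes

Form the augmented matrix and row-reduce:
[v₁|v₂|w] = 
  [  2,   3,  12]
  [ -3,   3,  -3]
  [  0,  -3,  -6]
R2 → R2 + (3/2)·R1
R3 → R3 + (2/5)·R2
REF = 
  [   2,    3,   12]
  [   0, 15/2,   15]
  [   0,    0,    0]

No row of the form [0 0 | nonzero], so the system is consistent. Back-substitution gives c₁ = 3, c₂ = 2: w = (3)·v₁ + (2)·v₂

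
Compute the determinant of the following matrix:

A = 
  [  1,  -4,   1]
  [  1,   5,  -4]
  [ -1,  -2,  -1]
-30

Cofactor expansion along row 1:
det(A) = (1)·((5)(-1) - (-4)(-2)) - (-4)·((1)(-1) - (-4)(-1)) + (1)·((1)(-2) - (5)(-1))
  = (1)(-13) - (-4)(-5) + (1)(3)
  = -30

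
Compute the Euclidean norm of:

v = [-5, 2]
5.385

||v||₂ = √((-5)² + (2)²) = √29 = 5.385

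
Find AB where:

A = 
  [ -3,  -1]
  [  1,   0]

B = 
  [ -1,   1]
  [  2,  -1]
AB = 
  [  1,  -2]
  [ -1,   1]

A is 2×2 and B is 2×2, so AB is 2×2. Each entry is (row of A)·(column of B):
AB[1,1] = (-3)(-1) + (-1)(2) = 1
AB[1,2] = (-3)(1) + (-1)(-1) = -2
AB[2,1] = (1)(-1) + (0)(2) = -1
AB[2,2] = (1)(1) + (0)(-1) = 1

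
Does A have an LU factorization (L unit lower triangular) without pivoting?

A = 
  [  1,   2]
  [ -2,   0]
Yes.
A[1,1] = 1 ≠ 0, so Gaussian elimination proceeds without a row swap: multiplier ℓ₂₁ = (-2)/(1) = -2, and U[2,2] = 0 - (-2)(2) = 4.
L = 
  [  1,   0]
  [ -2,   1]
U = 
  [  1,   2]
  [  0,   4]
Check row 2 of LU: [(-2)(1), (-2)(2) + 4] = [-2, 0] = row 2 of A ✓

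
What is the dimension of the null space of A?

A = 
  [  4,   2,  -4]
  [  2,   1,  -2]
nullity(A) = 2

Row reduce:
R2 → R2 - (1/2)·R1
REF = 
  [  4,   2,  -4]
  [  0,   0,   0]
Pivot columns: 1 → 1 pivot.
rank(A) = 1, so nullity(A) = 3 - 1 = 2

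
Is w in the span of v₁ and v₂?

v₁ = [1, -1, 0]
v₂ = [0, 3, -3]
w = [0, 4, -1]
No

Form the augmented matrix and row-reduce:
[v₁|v₂|w] = 
  [  1,   0,   0]
  [ -1,   3,   4]
  [  0,  -3,  -1]
R2 → R2 + (1)·R1
R3 → R3 + (1)·R2
REF = 
  [  1,   0,   0]
  [  0,   3,   4]
  [  0,   0,   3]

Row 3 reads [0 0 | 3], i.e. 0 = 3, so the system is inconsistent and w ∉ span{v₁, v₂}.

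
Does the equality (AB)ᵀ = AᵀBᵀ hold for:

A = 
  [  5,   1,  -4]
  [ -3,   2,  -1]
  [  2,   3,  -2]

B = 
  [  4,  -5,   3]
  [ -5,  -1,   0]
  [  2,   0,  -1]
No

(AB)ᵀ = 
  [  7, -24, -11]
  [-26,  13, -13]
  [ 19,  -8,   8]

AᵀBᵀ = 
  [ 41, -22,   8]
  [  3,  -7,  -1]
  [-17,  21,  -6]

The two matrices differ, so (AB)ᵀ ≠ AᵀBᵀ in general. The correct identity is (AB)ᵀ = BᵀAᵀ.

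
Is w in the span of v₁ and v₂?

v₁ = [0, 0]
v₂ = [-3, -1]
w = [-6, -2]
Yes

Form the augmented matrix and row-reduce:
[v₁|v₂|w] = 
  [  0,  -3,  -6]
  [  0,  -1,  -2]
R2 → R2 - (1/3)·R1
REF = 
  [  0,  -3,  -6]
  [  0,   0,   0]

No row of the form [0 0 | nonzero], so the system is consistent. Back-substitution gives c₁ = 0, c₂ = 2: w = (0)·v₁ + (2)·v₂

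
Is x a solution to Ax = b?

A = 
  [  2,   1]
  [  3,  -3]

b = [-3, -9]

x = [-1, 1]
No

Ax = [-1, -6] ≠ b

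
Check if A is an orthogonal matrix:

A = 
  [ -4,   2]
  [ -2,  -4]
No

AᵀA = 
  [ 20,   0]
  [  0,  20]
≠ I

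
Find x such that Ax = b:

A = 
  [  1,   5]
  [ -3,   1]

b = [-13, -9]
x = [2, -3]

Row reduce the augmented matrix [A|b]:
R2 → R2 + (3)·R1
REF = 
  [  1,   5, -13]
  [  0,  16, -48]

Back-substitution:
x₂ = (-48) / 16 = -3
x₁ = (-13 - (5)(-3)) / 1 = 2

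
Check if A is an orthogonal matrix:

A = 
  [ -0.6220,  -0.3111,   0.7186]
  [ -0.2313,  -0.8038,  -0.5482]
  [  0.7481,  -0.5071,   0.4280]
Yes

AᵀA = 
  [  1,   0.0001,   0]
  [  0.0001,   1,   0]
  [  0,   0,   1.0001]
≈ I (equal to I up to the 4-dp rounding of the entries)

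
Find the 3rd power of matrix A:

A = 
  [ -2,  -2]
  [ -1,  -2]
A^3 = 
  [-20, -28]
  [-14, -20]

A² = A·A:
A²[1,1] = (-2)(-2) + (-2)(-1) = 6
A²[1,2] = (-2)(-2) + (-2)(-2) = 8
A²[2,1] = (-1)(-2) + (-2)(-1) = 4
A²[2,2] = (-1)(-2) + (-2)(-2) = 6
A² = 
  [  6,   8]
  [  4,   6]

A^3 = A^2·A:
A^3[1,1] = (6)(-2) + (8)(-1) = -20
A^3[1,2] = (6)(-2) + (8)(-2) = -28
A^3[2,1] = (4)(-2) + (6)(-1) = -14
A^3[2,2] = (4)(-2) + (6)(-2) = -20
A^3 = 
  [-20, -28]
  [-14, -20]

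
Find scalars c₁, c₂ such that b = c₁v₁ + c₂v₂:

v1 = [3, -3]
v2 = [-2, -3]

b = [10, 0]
c1 = 2, c2 = -2

b = 2·v1 + -2·v2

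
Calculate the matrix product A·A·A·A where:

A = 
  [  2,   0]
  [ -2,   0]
A² = A·A:
A²[1,1] = (2)(2) + (0)(-2) = 4
A²[1,2] = (2)(0) + (0)(0) = 0
A²[2,1] = (-2)(2) + (0)(-2) = -4
A²[2,2] = (-2)(0) + (0)(0) = 0
A² = 
  [  4,   0]
  [ -4,   0]

A^3 = A^2·A:
A^3[1,1] = (4)(2) + (0)(-2) = 8
A^3[1,2] = (4)(0) + (0)(0) = 0
A^3[2,1] = (-4)(2) + (0)(-2) = -8
A^3[2,2] = (-4)(0) + (0)(0) = 0
A^3 = 
  [  8,   0]
  [ -8,   0]

A^4 = A^3·A:
A^4[1,1] = (8)(2) + (0)(-2) = 16
A^4[1,2] = (8)(0) + (0)(0) = 0
A^4[2,1] = (-8)(2) + (0)(-2) = -16
A^4[2,2] = (-8)(0) + (0)(0) = 0
A^4 = 
  [ 16,   0]
  [-16,   0]

Therefore
A^4 = 
  [ 16,   0]
  [-16,   0]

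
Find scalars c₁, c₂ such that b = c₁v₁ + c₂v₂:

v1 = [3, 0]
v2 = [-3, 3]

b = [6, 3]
c1 = 3, c2 = 1

b = 3·v1 + 1·v2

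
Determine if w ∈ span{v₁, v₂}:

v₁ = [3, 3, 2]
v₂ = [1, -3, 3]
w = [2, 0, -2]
No

Form the augmented matrix and row-reduce:
[v₁|v₂|w] = 
  [  3,   1,   2]
  [  3,  -3,   0]
  [  2,   3,  -2]
R2 → R2 - (1)·R1
R3 → R3 - (2/3)·R1
R3 → R3 + (7/12)·R2
REF = 
  [   3,    1,    2]
  [   0,   -4,   -2]
  [   0,    0, -9/2]

Row 3 reads [0 0 | -9/2], i.e. 0 = -9/2, so the system is inconsistent and w ∉ span{v₁, v₂}.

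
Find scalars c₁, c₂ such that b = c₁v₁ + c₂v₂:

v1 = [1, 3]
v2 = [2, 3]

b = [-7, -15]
c1 = -3, c2 = -2

b = -3·v1 + -2·v2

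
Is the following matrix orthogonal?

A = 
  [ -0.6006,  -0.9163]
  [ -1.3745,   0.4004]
No

AᵀA = 
  [  2.2500,   0]
  [  0,   0.9999]
≠ I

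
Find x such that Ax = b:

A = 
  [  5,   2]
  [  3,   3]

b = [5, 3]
x = [1, 0]

Row reduce the augmented matrix [A|b]:
R2 → R2 - (3/5)·R1
REF = 
  [  5,   2,   5]
  [  0, 9/5,   0]

Back-substitution:
x₂ = 0 / (9/5) = 0
x₁ = (5 - (2)(0)) / 5 = 1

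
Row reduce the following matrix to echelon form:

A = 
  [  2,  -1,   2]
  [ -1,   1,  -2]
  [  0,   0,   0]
Row operations:
R2 → R2 + (1/2)·R1

Resulting echelon form:
REF = 
  [  2,  -1,   2]
  [  0, 1/2,  -1]
  [  0,   0,   0]

Rank = 2 (number of non-zero pivot rows).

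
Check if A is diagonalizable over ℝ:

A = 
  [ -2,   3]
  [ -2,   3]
Yes

tr(A) = 1, det(A) = 0
Characteristic polynomial: λ² - tr(A)λ + det(A) = λ² - λ
λ² - λ = λ(λ - 1)
Eigenvalues: 1, 0
λ=0: alg. mult. = 1, geom. mult. = 2 - rank(A - (0)I) = 2 - 1 = 1
λ=1: alg. mult. = 1, geom. mult. = 2 - rank(A - (1)I) = 2 - 1 = 1
Sum of geometric multiplicities equals n, so A has n independent eigenvectors.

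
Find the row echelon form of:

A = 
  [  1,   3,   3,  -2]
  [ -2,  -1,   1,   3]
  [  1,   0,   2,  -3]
Row operations:
R2 → R2 + (2)·R1
R3 → R3 - (1)·R1
R3 → R3 + (3/5)·R2

Resulting echelon form:
REF = 
  [   1,    3,    3,   -2]
  [   0,    5,    7,   -1]
  [   0,    0, 16/5, -8/5]

Rank = 3 (number of non-zero pivot rows).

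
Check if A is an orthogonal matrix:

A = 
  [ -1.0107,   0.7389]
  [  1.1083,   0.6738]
No

AᵀA = 
  [  2.2498,   0]
  [  0,   1]
≠ I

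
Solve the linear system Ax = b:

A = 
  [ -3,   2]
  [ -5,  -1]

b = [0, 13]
Row reduce the augmented matrix [A|b]:
R2 → R2 - (5/3)·R1
REF = 
  [   -3,     2,     0]
  [    0, -13/3,    13]

Back-substitution:
x₂ = 13 / (-13/3) = -3
x₁ = (0 - (2)(-3)) / (-3) = -2

x = [-2, -3]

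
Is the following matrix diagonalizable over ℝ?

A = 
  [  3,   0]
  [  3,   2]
Yes

tr(A) = 5, det(A) = 6
Characteristic polynomial: λ² - tr(A)λ + det(A) = λ² - 5λ + 6
λ² - 5λ + 6 = (λ - 2)(λ - 3)
Eigenvalues: 3, 2
λ=2: alg. mult. = 1, geom. mult. = 2 - rank(A - (2)I) = 2 - 1 = 1
λ=3: alg. mult. = 1, geom. mult. = 2 - rank(A - (3)I) = 2 - 1 = 1
Sum of geometric multiplicities equals n, so A has n independent eigenvectors.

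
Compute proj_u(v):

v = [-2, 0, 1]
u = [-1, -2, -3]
v·u = (-2)(-1) + (0)(-2) + (1)(-3) = -1
u·u = (-1)² + (-2)² + (-3)² = 14
proj_u(v) = (v·u / u·u) × u = (-1/14) × u

proj_u(v) = [1/14, 1/7, 3/14]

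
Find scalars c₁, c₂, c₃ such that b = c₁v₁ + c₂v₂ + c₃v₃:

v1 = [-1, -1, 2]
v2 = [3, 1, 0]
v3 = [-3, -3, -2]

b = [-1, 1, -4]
c1 = -2, c2 = -1, c3 = 0

b = -2·v1 + -1·v2 + 0·v3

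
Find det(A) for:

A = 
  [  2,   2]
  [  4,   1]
For a 2×2 matrix, det = ad - bc = (2)(1) - (2)(4) = -6

det(A) = -6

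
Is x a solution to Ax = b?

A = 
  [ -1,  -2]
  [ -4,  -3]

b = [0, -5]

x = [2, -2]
No

Ax = [2, -2] ≠ b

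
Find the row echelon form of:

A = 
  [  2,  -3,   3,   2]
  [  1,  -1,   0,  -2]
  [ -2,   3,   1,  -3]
Row operations:
R2 → R2 - (1/2)·R1
R3 → R3 + (1)·R1

Resulting echelon form:
REF = 
  [   2,   -3,    3,    2]
  [   0,  1/2, -3/2,   -3]
  [   0,    0,    4,   -1]

Rank = 3 (number of non-zero pivot rows).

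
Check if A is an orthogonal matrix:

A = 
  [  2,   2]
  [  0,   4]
No

AᵀA = 
  [  4,   4]
  [  4,  20]
≠ I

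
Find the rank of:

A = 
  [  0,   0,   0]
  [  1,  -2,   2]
rank(A) = 1

Row reduce:
Swap R1 ↔ R2
REF = 
  [  1,  -2,   2]
  [  0,   0,   0]
Pivot columns: 1 → 1 pivot.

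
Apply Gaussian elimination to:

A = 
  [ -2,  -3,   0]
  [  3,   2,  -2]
Row operations:
R2 → R2 + (3/2)·R1

Resulting echelon form:
REF = 
  [  -2,   -3,    0]
  [   0, -5/2,   -2]

Rank = 2 (number of non-zero pivot rows).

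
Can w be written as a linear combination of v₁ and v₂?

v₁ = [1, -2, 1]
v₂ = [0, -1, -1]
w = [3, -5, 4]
Yes

Form the augmented matrix and row-reduce:
[v₁|v₂|w] = 
  [  1,   0,   3]
  [ -2,  -1,  -5]
  [  1,  -1,   4]
R2 → R2 + (2)·R1
R3 → R3 - (1)·R1
R3 → R3 - (1)·R2
REF = 
  [  1,   0,   3]
  [  0,  -1,   1]
  [  0,   0,   0]

No row of the form [0 0 | nonzero], so the system is consistent. Back-substitution gives c₁ = 3, c₂ = -1: w = (3)·v₁ + (-1)·v₂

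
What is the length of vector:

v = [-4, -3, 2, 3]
6.164

||v||₂ = √((-4)² + (-3)² + (2)² + (3)²) = √38 = 6.164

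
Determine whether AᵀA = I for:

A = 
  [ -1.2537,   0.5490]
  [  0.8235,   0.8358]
No

AᵀA = 
  [  2.2499,   0]
  [  0,   1]
≠ I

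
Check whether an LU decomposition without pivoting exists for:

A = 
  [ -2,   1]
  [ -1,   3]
Yes.
A[1,1] = -2 ≠ 0, so Gaussian elimination proceeds without a row swap: multiplier ℓ₂₁ = (-1)/(-2) = 1/2, and U[2,2] = 3 - (1/2)(1) = 5/2.
L = 
  [  1,   0]
  [1/2,   1]
U = 
  [ -2,   1]
  [  0, 5/2]
Check row 2 of LU: [(1/2)(-2), (1/2)(1) + (5/2)] = [-1, 3] = row 2 of A ✓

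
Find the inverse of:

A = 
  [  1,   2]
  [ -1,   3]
det(A) = (1)(3) - (2)(-1) = 5
For a 2×2 matrix, A⁻¹ = (1/det(A)) · [[d, -b], [-c, a]]
    = (1/5) · [[3, -2], [1, 1]]

A⁻¹ = 
  [ 3/5, -2/5]
  [ 1/5,  1/5]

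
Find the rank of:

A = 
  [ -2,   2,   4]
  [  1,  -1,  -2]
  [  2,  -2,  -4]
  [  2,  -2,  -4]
rank(A) = 1

Row reduce:
R2 → R2 + (1/2)·R1
R3 → R3 + (1)·R1
R4 → R4 + (1)·R1
REF = 
  [ -2,   2,   4]
  [  0,   0,   0]
  [  0,   0,   0]
  [  0,   0,   0]
Pivot columns: 1 → 1 pivot.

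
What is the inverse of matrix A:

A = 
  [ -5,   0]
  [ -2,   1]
det(A) = (-5)(1) - (0)(-2) = -5
For a 2×2 matrix, A⁻¹ = (1/det(A)) · [[d, -b], [-c, a]]
    = (-1/5) · [[1, 0], [2, -5]]

A⁻¹ = 
  [-1/5,    0]
  [-2/5,    1]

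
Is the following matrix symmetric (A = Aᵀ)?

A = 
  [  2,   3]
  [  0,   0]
No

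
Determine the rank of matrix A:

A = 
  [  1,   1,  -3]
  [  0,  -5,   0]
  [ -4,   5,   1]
Row reduce:
R3 → R3 + (4)·R1
R3 → R3 + (9/5)·R2
REF = 
  [  1,   1,  -3]
  [  0,  -5,   0]
  [  0,   0, -11]
Pivot columns: 1, 2, 3 → 3 pivots.

rank(A) = 3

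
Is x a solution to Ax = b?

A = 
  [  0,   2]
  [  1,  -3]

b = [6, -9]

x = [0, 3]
Yes

Ax = [6, -9] = b ✓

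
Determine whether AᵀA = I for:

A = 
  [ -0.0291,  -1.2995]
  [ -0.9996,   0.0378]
No

AᵀA = 
  [  1,   0]
  [  0,   1.6901]
≠ I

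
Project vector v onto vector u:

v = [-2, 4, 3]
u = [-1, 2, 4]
proj_u(v) = [-22/21, 44/21, 88/21]

v·u = (-2)(-1) + (4)(2) + (3)(4) = 22
u·u = (-1)² + (2)² + (4)² = 21
proj_u(v) = (v·u / u·u) × u = (22/21) × u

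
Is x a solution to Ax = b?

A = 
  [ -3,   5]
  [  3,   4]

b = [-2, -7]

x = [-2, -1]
No

Ax = [1, -10] ≠ b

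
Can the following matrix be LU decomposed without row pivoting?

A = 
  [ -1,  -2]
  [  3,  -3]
Yes.
A[1,1] = -1 ≠ 0, so Gaussian elimination proceeds without a row swap: multiplier ℓ₂₁ = (3)/(-1) = -3, and U[2,2] = -3 - (-3)(-2) = -9.
L = 
  [  1,   0]
  [ -3,   1]
U = 
  [ -1,  -2]
  [  0,  -9]
Check row 2 of LU: [(-3)(-1), (-3)(-2) + (-9)] = [3, -3] = row 2 of A ✓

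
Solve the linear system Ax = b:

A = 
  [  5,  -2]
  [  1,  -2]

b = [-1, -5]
Row reduce the augmented matrix [A|b]:
R2 → R2 - (1/5)·R1
REF = 
  [    5,    -2,    -1]
  [    0,  -8/5, -24/5]

Back-substitution:
x₂ = (-24/5) / (-8/5) = 3
x₁ = (-1 - (-2)(3)) / 5 = 1

x = [1, 3]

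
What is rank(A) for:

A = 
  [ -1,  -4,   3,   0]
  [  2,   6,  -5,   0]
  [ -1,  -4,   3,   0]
Row reduce:
R2 → R2 + (2)·R1
R3 → R3 - (1)·R1
REF = 
  [ -1,  -4,   3,   0]
  [  0,  -2,   1,   0]
  [  0,   0,   0,   0]
Pivot columns: 1, 2 → 2 pivots.

rank(A) = 2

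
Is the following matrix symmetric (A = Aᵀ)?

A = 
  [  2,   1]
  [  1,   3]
Yes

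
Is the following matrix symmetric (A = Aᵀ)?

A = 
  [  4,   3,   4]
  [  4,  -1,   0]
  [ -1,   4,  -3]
No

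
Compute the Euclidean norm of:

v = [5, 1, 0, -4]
6.481

||v||₂ = √((5)² + (1)² + (0)² + (-4)²) = √42 = 6.481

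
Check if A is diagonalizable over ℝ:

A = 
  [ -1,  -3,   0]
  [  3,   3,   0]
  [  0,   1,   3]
No

Characteristic polynomial: det(λI - A) = λ³ - 5λ² + 12λ - 18
Testing integer divisors of the constant term: p(3) = 0, so (λ - 3) is a factor:
p(λ) = (λ - 3)(λ² - 2λ + 6)
λ² - 2λ + 6 = 0  ⇒  λ = (2 ± √((-2)² - 4·(6)))/2 = (2 ± √(-20))/2
  = 1 + i√5,  1 - i√5
Eigenvalues: 3, 1 + i√5, 1 - i√5  (≈ 3, 1 + 2.236i, 1 - 2.236i)
Has complex eigenvalues (not diagonalizable over ℝ).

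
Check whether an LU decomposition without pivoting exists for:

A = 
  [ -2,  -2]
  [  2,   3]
Yes.
A[1,1] = -2 ≠ 0, so Gaussian elimination proceeds without a row swap: multiplier ℓ₂₁ = (2)/(-2) = -1, and U[2,2] = 3 - (-1)(-2) = 1.
L = 
  [  1,   0]
  [ -1,   1]
U = 
  [ -2,  -2]
  [  0,   1]
Check row 2 of LU: [(-1)(-2), (-1)(-2) + 1] = [2, 3] = row 2 of A ✓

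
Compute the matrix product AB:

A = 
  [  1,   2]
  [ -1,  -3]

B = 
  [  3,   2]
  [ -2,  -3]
AB = 
  [ -1,  -4]
  [  3,   7]

A is 2×2 and B is 2×2, so AB is 2×2. Each entry is (row of A)·(column of B):
AB[1,1] = (1)(3) + (2)(-2) = -1
AB[1,2] = (1)(2) + (2)(-3) = -4
AB[2,1] = (-1)(3) + (-3)(-2) = 3
AB[2,2] = (-1)(2) + (-3)(-3) = 7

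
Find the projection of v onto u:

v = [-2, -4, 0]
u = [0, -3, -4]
proj_u(v) = [0, -36/25, -48/25]

v·u = (-2)(0) + (-4)(-3) + (0)(-4) = 12
u·u = (0)² + (-3)² + (-4)² = 25
proj_u(v) = (v·u / u·u) × u = (12/25) × u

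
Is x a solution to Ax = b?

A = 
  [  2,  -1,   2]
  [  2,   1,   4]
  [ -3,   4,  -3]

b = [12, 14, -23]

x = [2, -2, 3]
Yes

Ax = [12, 14, -23] = b ✓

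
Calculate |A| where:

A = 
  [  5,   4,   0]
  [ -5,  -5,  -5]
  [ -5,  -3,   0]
Cofactor expansion along row 1:
det(A) = (5)·((-5)(0) - (-5)(-3)) - (4)·((-5)(0) - (-5)(-5)) + (0)·((-5)(-3) - (-5)(-5))
  = (5)(-15) - (4)(-25) + (0)(-10)
  = 25

det(A) = 25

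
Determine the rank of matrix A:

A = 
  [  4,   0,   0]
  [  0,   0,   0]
rank(A) = 1

Row reduce:
(no row operations needed)
REF = 
  [  4,   0,   0]
  [  0,   0,   0]
Pivot columns: 1 → 1 pivot.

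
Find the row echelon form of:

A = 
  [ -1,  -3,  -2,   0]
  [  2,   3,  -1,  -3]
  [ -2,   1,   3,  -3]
Row operations:
R2 → R2 + (2)·R1
R3 → R3 - (2)·R1
R3 → R3 + (7/3)·R2

Resulting echelon form:
REF = 
  [   -1,    -3,    -2,     0]
  [    0,    -3,    -5,    -3]
  [    0,     0, -14/3,   -10]

Rank = 3 (number of non-zero pivot rows).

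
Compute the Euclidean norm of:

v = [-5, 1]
5.099

||v||₂ = √((-5)² + (1)²) = √26 = 5.099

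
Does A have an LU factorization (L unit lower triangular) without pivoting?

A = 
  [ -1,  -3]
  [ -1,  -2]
Yes.
A[1,1] = -1 ≠ 0, so Gaussian elimination proceeds without a row swap: multiplier ℓ₂₁ = (-1)/(-1) = 1, and U[2,2] = -2 - (1)(-3) = 1.
L = 
  [  1,   0]
  [  1,   1]
U = 
  [ -1,  -3]
  [  0,   1]
Check row 2 of LU: [(1)(-1), (1)(-3) + 1] = [-1, -2] = row 2 of A ✓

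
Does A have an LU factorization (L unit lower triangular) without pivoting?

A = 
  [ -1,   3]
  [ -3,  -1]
Yes.
A[1,1] = -1 ≠ 0, so Gaussian elimination proceeds without a row swap: multiplier ℓ₂₁ = (-3)/(-1) = 3, and U[2,2] = -1 - (3)(3) = -10.
L = 
  [  1,   0]
  [  3,   1]
U = 
  [ -1,   3]
  [  0, -10]
Check row 2 of LU: [(3)(-1), (3)(3) + (-10)] = [-3, -1] = row 2 of A ✓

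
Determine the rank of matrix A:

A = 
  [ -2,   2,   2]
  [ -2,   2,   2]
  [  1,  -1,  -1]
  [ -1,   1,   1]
Row reduce:
R2 → R2 - (1)·R1
R3 → R3 + (1/2)·R1
R4 → R4 - (1/2)·R1
REF = 
  [ -2,   2,   2]
  [  0,   0,   0]
  [  0,   0,   0]
  [  0,   0,   0]
Pivot columns: 1 → 1 pivot.

rank(A) = 1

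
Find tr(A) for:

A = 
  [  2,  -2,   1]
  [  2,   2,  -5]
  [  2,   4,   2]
6

tr(A) = 2 + 2 + 2 = 6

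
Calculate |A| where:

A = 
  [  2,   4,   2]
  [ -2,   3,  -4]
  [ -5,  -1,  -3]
64

Cofactor expansion along row 1:
det(A) = (2)·((3)(-3) - (-4)(-1)) - (4)·((-2)(-3) - (-4)(-5)) + (2)·((-2)(-1) - (3)(-5))
  = (2)(-13) - (4)(-14) + (2)(17)
  = 64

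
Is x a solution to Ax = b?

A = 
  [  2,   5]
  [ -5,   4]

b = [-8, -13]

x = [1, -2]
Yes

Ax = [-8, -13] = b ✓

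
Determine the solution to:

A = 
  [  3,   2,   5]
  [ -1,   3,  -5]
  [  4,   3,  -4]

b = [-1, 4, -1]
x = [-1, 1, 0]

Row reduce the augmented matrix [A|b]:
R2 → R2 + (1/3)·R1
R3 → R3 - (4/3)·R1
R3 → R3 - (1/11)·R2
REF = 
  [      3,       2,       5,      -1]
  [      0,    11/3,   -10/3,    11/3]
  [      0,       0, -114/11,       0]

Back-substitution:
x₃ = 0 / (-114/11) = 0
x₂ = (11/3 - (-10/3)(0)) / (11/3) = 1
x₁ = (-1 - (2)(1) - (5)(0)) / 3 = -1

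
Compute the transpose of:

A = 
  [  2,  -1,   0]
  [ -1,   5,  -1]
Aᵀ = 
  [  2,  -1]
  [ -1,   5]
  [  0,  -1]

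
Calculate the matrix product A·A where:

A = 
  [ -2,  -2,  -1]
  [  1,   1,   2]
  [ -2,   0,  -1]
A² = A·A:
A²[1,1] = (-2)(-2) + (-2)(1) + (-1)(-2) = 4
A²[1,2] = (-2)(-2) + (-2)(1) + (-1)(0) = 2
A²[1,3] = (-2)(-1) + (-2)(2) + (-1)(-1) = -1
A²[2,1] = (1)(-2) + (1)(1) + (2)(-2) = -5
A²[2,2] = (1)(-2) + (1)(1) + (2)(0) = -1
A²[2,3] = (1)(-1) + (1)(2) + (2)(-1) = -1
A²[3,1] = (-2)(-2) + (0)(1) + (-1)(-2) = 6
A²[3,2] = (-2)(-2) + (0)(1) + (-1)(0) = 4
A²[3,3] = (-2)(-1) + (0)(2) + (-1)(-1) = 3
A² = 
  [  4,   2,  -1]
  [ -5,  -1,  -1]
  [  6,   4,   3]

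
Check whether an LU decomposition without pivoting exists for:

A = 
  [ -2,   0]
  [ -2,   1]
Yes.
A[1,1] = -2 ≠ 0, so Gaussian elimination proceeds without a row swap: multiplier ℓ₂₁ = (-2)/(-2) = 1, and U[2,2] = 1 - (1)(0) = 1.
L = 
  [  1,   0]
  [  1,   1]
U = 
  [ -2,   0]
  [  0,   1]
Check row 2 of LU: [(1)(-2), (1)(0) + 1] = [-2, 1] = row 2 of A ✓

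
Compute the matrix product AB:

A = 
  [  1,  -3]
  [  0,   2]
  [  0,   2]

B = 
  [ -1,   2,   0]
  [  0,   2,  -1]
A is 3×2 and B is 2×3, so AB is 3×3. Each entry is (row of A)·(column of B):
AB[1,1] = (1)(-1) + (-3)(0) = -1
AB[1,2] = (1)(2) + (-3)(2) = -4
AB[1,3] = (1)(0) + (-3)(-1) = 3
AB[2,1] = (0)(-1) + (2)(0) = 0
AB[2,2] = (0)(2) + (2)(2) = 4
AB[2,3] = (0)(0) + (2)(-1) = -2
AB[3,1] = (0)(-1) + (2)(0) = 0
AB[3,2] = (0)(2) + (2)(2) = 4
AB[3,3] = (0)(0) + (2)(-1) = -2

AB = 
  [ -1,  -4,   3]
  [  0,   4,  -2]
  [  0,   4,  -2]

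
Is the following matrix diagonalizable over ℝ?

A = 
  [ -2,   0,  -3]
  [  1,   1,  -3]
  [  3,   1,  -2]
No

Characteristic polynomial: det(λI - A) = λ³ + 3λ² + 12λ - 4
By the rational root theorem any rational root is an integer dividing 4; none of those is a root, so p(λ) has no rational roots and hence (being an irreducible cubic) no repeated roots.
Discriminant of the cubic: Δ = -8208
Δ < 0 ⇒ one real eigenvalue and a complex-conjugate pair: λ ≈ -1.654 + 3.207i, -1.654 - 3.207i, 0.3073
Has complex eigenvalues (not diagonalizable over ℝ).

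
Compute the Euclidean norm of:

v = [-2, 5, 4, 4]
7.81

||v||₂ = √((-2)² + (5)² + (4)² + (4)²) = √61 = 7.81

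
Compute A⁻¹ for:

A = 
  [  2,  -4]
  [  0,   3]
det(A) = (2)(3) - (-4)(0) = 6
For a 2×2 matrix, A⁻¹ = (1/det(A)) · [[d, -b], [-c, a]]
    = (1/6) · [[3, 4], [0, 2]]

A⁻¹ = 
  [1/2, 2/3]
  [  0, 1/3]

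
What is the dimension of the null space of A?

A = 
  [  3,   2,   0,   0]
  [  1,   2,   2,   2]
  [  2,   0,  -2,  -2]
nullity(A) = 2

Row reduce:
R2 → R2 - (1/3)·R1
R3 → R3 - (2/3)·R1
R3 → R3 + (1)·R2
REF = 
  [  3,   2,   0,   0]
  [  0, 4/3,   2,   2]
  [  0,   0,   0,   0]
Pivot columns: 1, 2 → 2 pivots.
rank(A) = 2, so nullity(A) = 4 - 2 = 2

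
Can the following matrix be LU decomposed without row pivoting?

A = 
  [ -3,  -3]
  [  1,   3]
Yes.
A[1,1] = -3 ≠ 0, so Gaussian elimination proceeds without a row swap: multiplier ℓ₂₁ = (1)/(-3) = -1/3, and U[2,2] = 3 - (-1/3)(-3) = 2.
L = 
  [   1,    0]
  [-1/3,    1]
U = 
  [ -3,  -3]
  [  0,   2]
Check row 2 of LU: [(-1/3)(-3), (-1/3)(-3) + 2] = [1, 3] = row 2 of A ✓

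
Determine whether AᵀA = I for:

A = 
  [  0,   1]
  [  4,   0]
No

AᵀA = 
  [ 16,   0]
  [  0,   1]
≠ I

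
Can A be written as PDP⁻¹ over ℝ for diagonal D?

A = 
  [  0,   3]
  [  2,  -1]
Yes

tr(A) = -1, det(A) = -6
Characteristic polynomial: λ² - tr(A)λ + det(A) = λ² + λ - 6
λ² + λ - 6 = (λ + 3)(λ - 2)
Eigenvalues: 2, -3
λ=-3: alg. mult. = 1, geom. mult. = 2 - rank(A - (-3)I) = 2 - 1 = 1
λ=2: alg. mult. = 1, geom. mult. = 2 - rank(A - (2)I) = 2 - 1 = 1
Sum of geometric multiplicities equals n, so A has n independent eigenvectors.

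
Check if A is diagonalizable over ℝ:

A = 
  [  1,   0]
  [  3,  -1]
Yes

tr(A) = 0, det(A) = -1
Characteristic polynomial: λ² - tr(A)λ + det(A) = λ² - 1
λ² - 1 = (λ + 1)(λ - 1)
Eigenvalues: 1, -1
λ=-1: alg. mult. = 1, geom. mult. = 2 - rank(A - (-1)I) = 2 - 1 = 1
λ=1: alg. mult. = 1, geom. mult. = 2 - rank(A - (1)I) = 2 - 1 = 1
Sum of geometric multiplicities equals n, so A has n independent eigenvectors.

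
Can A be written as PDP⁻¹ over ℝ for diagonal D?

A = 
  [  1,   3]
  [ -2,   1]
No

tr(A) = 2, det(A) = 7
Characteristic polynomial: λ² - tr(A)λ + det(A) = λ² - 2λ + 7
λ² - 2λ + 7 = 0  ⇒  λ = (2 ± √((-2)² - 4·(7)))/2 = (2 ± √(-24))/2
  = 1 + i√6,  1 - i√6
Eigenvalues: 1 + i√6, 1 - i√6  (≈ 1 + 2.449i, 1 - 2.449i)
Has complex eigenvalues (not diagonalizable over ℝ).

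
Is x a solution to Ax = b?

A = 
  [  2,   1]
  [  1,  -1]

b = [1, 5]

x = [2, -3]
Yes

Ax = [1, 5] = b ✓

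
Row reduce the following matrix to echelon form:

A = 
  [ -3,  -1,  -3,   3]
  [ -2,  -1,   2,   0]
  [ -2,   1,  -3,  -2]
Row operations:
R2 → R2 - (2/3)·R1
R3 → R3 - (2/3)·R1
R3 → R3 + (5)·R2

Resulting echelon form:
REF = 
  [  -3,   -1,   -3,    3]
  [   0, -1/3,    4,   -2]
  [   0,    0,   19,  -14]

Rank = 3 (number of non-zero pivot rows).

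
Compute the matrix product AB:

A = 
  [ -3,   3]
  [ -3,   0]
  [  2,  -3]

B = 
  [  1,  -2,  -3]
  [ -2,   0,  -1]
A is 3×2 and B is 2×3, so AB is 3×3. Each entry is (row of A)·(column of B):
AB[1,1] = (-3)(1) + (3)(-2) = -9
AB[1,2] = (-3)(-2) + (3)(0) = 6
AB[1,3] = (-3)(-3) + (3)(-1) = 6
AB[2,1] = (-3)(1) + (0)(-2) = -3
AB[2,2] = (-3)(-2) + (0)(0) = 6
AB[2,3] = (-3)(-3) + (0)(-1) = 9
AB[3,1] = (2)(1) + (-3)(-2) = 8
AB[3,2] = (2)(-2) + (-3)(0) = -4
AB[3,3] = (2)(-3) + (-3)(-1) = -3

AB = 
  [ -9,   6,   6]
  [ -3,   6,   9]
  [  8,  -4,  -3]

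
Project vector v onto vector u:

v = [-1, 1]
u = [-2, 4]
proj_u(v) = [-3/5, 6/5]

v·u = (-1)(-2) + (1)(4) = 6
u·u = (-2)² + (4)² = 20
proj_u(v) = (v·u / u·u) × u = (6/20) × u = (3/10) × u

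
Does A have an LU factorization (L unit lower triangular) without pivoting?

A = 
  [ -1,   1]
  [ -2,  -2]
Yes.
A[1,1] = -1 ≠ 0, so Gaussian elimination proceeds without a row swap: multiplier ℓ₂₁ = (-2)/(-1) = 2, and U[2,2] = -2 - (2)(1) = -4.
L = 
  [  1,   0]
  [  2,   1]
U = 
  [ -1,   1]
  [  0,  -4]
Check row 2 of LU: [(2)(-1), (2)(1) + (-4)] = [-2, -2] = row 2 of A ✓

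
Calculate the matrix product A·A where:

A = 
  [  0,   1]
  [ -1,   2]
A² = A·A:
A²[1,1] = (0)(0) + (1)(-1) = -1
A²[1,2] = (0)(1) + (1)(2) = 2
A²[2,1] = (-1)(0) + (2)(-1) = -2
A²[2,2] = (-1)(1) + (2)(2) = 3
A² = 
  [ -1,   2]
  [ -2,   3]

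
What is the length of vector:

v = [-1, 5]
5.099

||v||₂ = √((-1)² + (5)²) = √26 = 5.099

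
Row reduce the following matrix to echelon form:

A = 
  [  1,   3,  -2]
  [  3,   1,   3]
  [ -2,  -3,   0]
Row operations:
R2 → R2 - (3)·R1
R3 → R3 + (2)·R1
R3 → R3 + (3/8)·R2

Resulting echelon form:
REF = 
  [   1,    3,   -2]
  [   0,   -8,    9]
  [   0,    0, -5/8]

Rank = 3 (number of non-zero pivot rows).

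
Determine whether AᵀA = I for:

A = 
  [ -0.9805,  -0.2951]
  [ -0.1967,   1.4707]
No

AᵀA = 
  [  1.0001,   0.0001]
  [  0.0001,   2.2500]
≠ I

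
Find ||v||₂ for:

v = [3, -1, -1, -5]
6

||v||₂ = √((3)² + (-1)² + (-1)² + (-5)²) = √36 = 6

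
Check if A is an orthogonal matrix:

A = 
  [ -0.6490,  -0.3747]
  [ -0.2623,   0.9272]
No

AᵀA = 
  [  0.4900,   0]
  [  0,   1.0001]
≠ I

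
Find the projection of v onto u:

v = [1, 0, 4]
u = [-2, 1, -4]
proj_u(v) = [12/7, -6/7, 24/7]

v·u = (1)(-2) + (0)(1) + (4)(-4) = -18
u·u = (-2)² + (1)² + (-4)² = 21
proj_u(v) = (v·u / u·u) × u = (-18/21) × u = (-6/7) × u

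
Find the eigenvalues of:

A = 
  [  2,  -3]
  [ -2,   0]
λ = 1 + √7, 1 - √7  (≈ 3.646, -1.646)

tr(A) = 2, det(A) = -6
Characteristic polynomial: λ² - tr(A)λ + det(A) = λ² - 2λ - 6
λ² - 2λ - 6 = 0  ⇒  λ = (2 ± √((-2)² - 4·(-6)))/2 = (2 ± √(28))/2
  = 1 + √7,  1 - √7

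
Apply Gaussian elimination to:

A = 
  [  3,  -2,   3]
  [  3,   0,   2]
Row operations:
R2 → R2 - (1)·R1

Resulting echelon form:
REF = 
  [  3,  -2,   3]
  [  0,   2,  -1]

Rank = 2 (number of non-zero pivot rows).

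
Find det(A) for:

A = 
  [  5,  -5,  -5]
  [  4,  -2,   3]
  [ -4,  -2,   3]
Cofactor expansion along row 1:
det(A) = (5)·((-2)(3) - (3)(-2)) - (-5)·((4)(3) - (3)(-4)) + (-5)·((4)(-2) - (-2)(-4))
  = (5)(0) - (-5)(24) + (-5)(-16)
  = 200

det(A) = 200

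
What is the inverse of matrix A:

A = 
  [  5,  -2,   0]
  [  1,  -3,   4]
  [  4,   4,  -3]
det(A) = (5)·((-3)(-3) - (4)(4)) - (-2)·((1)(-3) - (4)(4)) + (0)·((1)(4) - (-3)(4))
  = (5)(-7) - (-2)(-19) + (0)(16)
  = -73
det(A) = -73 ≠ 0, so A is invertible.

Cofactors Cᵢⱼ = (-1)ⁱ⁺ʲ·Mᵢⱼ:
C = 
  [ -7,  19,  16]
  [ -6, -15, -28]
  [ -8, -20, -13]

adj(A) = Cᵀ:
adj(A) = 
  [ -7,  -6,  -8]
  [ 19, -15, -20]
  [ 16, -28, -13]

A⁻¹ = (-1/73) · adj(A):
A⁻¹ = 
  [  7/73,   6/73,   8/73]
  [-19/73,  15/73,  20/73]
  [-16/73,  28/73,  13/73]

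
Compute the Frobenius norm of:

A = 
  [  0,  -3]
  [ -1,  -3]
||A||_F = 4.359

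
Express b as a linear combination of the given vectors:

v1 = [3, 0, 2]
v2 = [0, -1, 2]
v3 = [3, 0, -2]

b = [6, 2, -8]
c1 = 0, c2 = -2, c3 = 2

b = 0·v1 + -2·v2 + 2·v3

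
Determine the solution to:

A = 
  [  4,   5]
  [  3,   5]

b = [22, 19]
Row reduce the augmented matrix [A|b]:
R2 → R2 - (3/4)·R1
REF = 
  [  4,   5,  22]
  [  0, 5/4, 5/2]

Back-substitution:
x₂ = (5/2) / (5/4) = 2
x₁ = (22 - (5)(2)) / 4 = 3

x = [3, 2]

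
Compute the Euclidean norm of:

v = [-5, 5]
7.071

||v||₂ = √((-5)² + (5)²) = √50 = 7.071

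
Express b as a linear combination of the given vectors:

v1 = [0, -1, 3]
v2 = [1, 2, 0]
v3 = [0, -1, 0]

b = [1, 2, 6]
c1 = 2, c2 = 1, c3 = -2

b = 2·v1 + 1·v2 + -2·v3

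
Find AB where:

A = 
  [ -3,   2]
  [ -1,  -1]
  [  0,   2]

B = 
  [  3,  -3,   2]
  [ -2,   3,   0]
A is 3×2 and B is 2×3, so AB is 3×3. Each entry is (row of A)·(column of B):
AB[1,1] = (-3)(3) + (2)(-2) = -13
AB[1,2] = (-3)(-3) + (2)(3) = 15
AB[1,3] = (-3)(2) + (2)(0) = -6
AB[2,1] = (-1)(3) + (-1)(-2) = -1
AB[2,2] = (-1)(-3) + (-1)(3) = 0
AB[2,3] = (-1)(2) + (-1)(0) = -2
AB[3,1] = (0)(3) + (2)(-2) = -4
AB[3,2] = (0)(-3) + (2)(3) = 6
AB[3,3] = (0)(2) + (2)(0) = 0

AB = 
  [-13,  15,  -6]
  [ -1,   0,  -2]
  [ -4,   6,   0]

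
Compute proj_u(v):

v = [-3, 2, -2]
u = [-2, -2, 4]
v·u = (-3)(-2) + (2)(-2) + (-2)(4) = -6
u·u = (-2)² + (-2)² + (4)² = 24
proj_u(v) = (v·u / u·u) × u = (-6/24) × u = (-1/4) × u

proj_u(v) = [1/2, 1/2, -1]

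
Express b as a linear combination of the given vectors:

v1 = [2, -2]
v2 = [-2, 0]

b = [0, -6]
c1 = 3, c2 = 3

b = 3·v1 + 3·v2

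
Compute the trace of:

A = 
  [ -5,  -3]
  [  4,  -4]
-9

tr(A) = -5 + -4 = -9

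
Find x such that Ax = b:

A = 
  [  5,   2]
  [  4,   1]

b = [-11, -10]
Row reduce the augmented matrix [A|b]:
R2 → R2 - (4/5)·R1
REF = 
  [   5,    2,  -11]
  [   0, -3/5, -6/5]

Back-substitution:
x₂ = (-6/5) / (-3/5) = 2
x₁ = (-11 - (2)(2)) / 5 = -3

x = [-3, 2]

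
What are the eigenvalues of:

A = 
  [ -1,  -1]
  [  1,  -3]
tr(A) = -4, det(A) = 4
Characteristic polynomial: λ² - tr(A)λ + det(A) = λ² + 4λ + 4
λ² + 4λ + 4 = (λ + 2)²

λ = -2, -2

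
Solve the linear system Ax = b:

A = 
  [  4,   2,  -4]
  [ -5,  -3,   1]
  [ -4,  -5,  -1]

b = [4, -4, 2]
Row reduce the augmented matrix [A|b]:
R2 → R2 + (5/4)·R1
R3 → R3 + (1)·R1
R3 → R3 - (6)·R2
REF = 
  [   4,    2,   -4,    4]
  [   0, -1/2,   -4,    1]
  [   0,    0,   19,    0]

Back-substitution:
x₃ = 0 / 19 = 0
x₂ = (1 - (-4)(0)) / (-1/2) = -2
x₁ = (4 - (2)(-2) - (-4)(0)) / 4 = 2

x = [2, -2, 0]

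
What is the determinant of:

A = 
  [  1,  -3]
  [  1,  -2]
1

For a 2×2 matrix, det = ad - bc = (1)(-2) - (-3)(1) = 1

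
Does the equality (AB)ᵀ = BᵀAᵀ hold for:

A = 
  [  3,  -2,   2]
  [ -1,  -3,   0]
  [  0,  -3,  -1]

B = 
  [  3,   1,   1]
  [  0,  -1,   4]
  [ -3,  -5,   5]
Yes

(AB)ᵀ = 
  [  3,  -3,   3]
  [ -5,   2,   8]
  [  5, -13, -17]

BᵀAᵀ = 
  [  3,  -3,   3]
  [ -5,   2,   8]
  [  5, -13, -17]

Both sides are equal — this is the standard identity (AB)ᵀ = BᵀAᵀ, which holds for all A, B.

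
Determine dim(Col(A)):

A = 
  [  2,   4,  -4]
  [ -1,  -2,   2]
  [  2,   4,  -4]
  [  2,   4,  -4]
dim(Col(A)) = 1

Row reduce:
R2 → R2 + (1/2)·R1
R3 → R3 - (1)·R1
R4 → R4 - (1)·R1
REF = 
  [  2,   4,  -4]
  [  0,   0,   0]
  [  0,   0,   0]
  [  0,   0,   0]
Pivot columns: 1 → 1 pivot.
dim(Col(A)) = number of pivot columns = 1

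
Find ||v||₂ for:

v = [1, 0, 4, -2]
4.583

||v||₂ = √((1)² + (0)² + (4)² + (-2)²) = √21 = 4.583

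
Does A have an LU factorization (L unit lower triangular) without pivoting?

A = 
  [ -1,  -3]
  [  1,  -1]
Yes.
A[1,1] = -1 ≠ 0, so Gaussian elimination proceeds without a row swap: multiplier ℓ₂₁ = (1)/(-1) = -1, and U[2,2] = -1 - (-1)(-3) = -4.
L = 
  [  1,   0]
  [ -1,   1]
U = 
  [ -1,  -3]
  [  0,  -4]
Check row 2 of LU: [(-1)(-1), (-1)(-3) + (-4)] = [1, -1] = row 2 of A ✓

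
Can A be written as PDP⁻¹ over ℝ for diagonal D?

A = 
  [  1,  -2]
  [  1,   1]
No

tr(A) = 2, det(A) = 3
Characteristic polynomial: λ² - tr(A)λ + det(A) = λ² - 2λ + 3
λ² - 2λ + 3 = 0  ⇒  λ = (2 ± √((-2)² - 4·(3)))/2 = (2 ± √(-8))/2
  = 1 + i√2,  1 - i√2
Eigenvalues: 1 + i√2, 1 - i√2  (≈ 1 + 1.414i, 1 - 1.414i)
Has complex eigenvalues (not diagonalizable over ℝ).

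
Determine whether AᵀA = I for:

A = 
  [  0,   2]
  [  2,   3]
No

AᵀA = 
  [  4,   6]
  [  6,  13]
≠ I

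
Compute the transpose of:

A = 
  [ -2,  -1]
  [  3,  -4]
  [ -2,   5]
Aᵀ = 
  [ -2,   3,  -2]
  [ -1,  -4,   5]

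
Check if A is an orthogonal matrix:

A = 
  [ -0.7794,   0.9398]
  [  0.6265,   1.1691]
No

AᵀA = 
  [  1,   0]
  [  0,   2.2500]
≠ I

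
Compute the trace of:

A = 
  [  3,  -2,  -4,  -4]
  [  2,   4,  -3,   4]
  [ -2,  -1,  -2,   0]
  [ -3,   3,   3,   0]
5

tr(A) = 3 + 4 + -2 + 0 = 5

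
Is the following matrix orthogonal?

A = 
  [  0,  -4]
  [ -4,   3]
No

AᵀA = 
  [ 16, -12]
  [-12,  25]
≠ I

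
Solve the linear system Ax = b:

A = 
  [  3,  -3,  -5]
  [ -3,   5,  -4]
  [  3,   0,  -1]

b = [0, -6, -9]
x = [-3, -3, 0]

Row reduce the augmented matrix [A|b]:
R2 → R2 + (1)·R1
R3 → R3 - (1)·R1
R3 → R3 - (3/2)·R2
REF = 
  [   3,   -3,   -5,    0]
  [   0,    2,   -9,   -6]
  [   0,    0, 35/2,    0]

Back-substitution:
x₃ = 0 / (35/2) = 0
x₂ = (-6 - (-9)(0)) / 2 = -3
x₁ = (0 - (-3)(-3) - (-5)(0)) / 3 = -3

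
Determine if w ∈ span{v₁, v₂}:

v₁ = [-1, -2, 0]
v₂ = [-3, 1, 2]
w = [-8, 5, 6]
Yes

Form the augmented matrix and row-reduce:
[v₁|v₂|w] = 
  [ -1,  -3,  -8]
  [ -2,   1,   5]
  [  0,   2,   6]
R2 → R2 - (2)·R1
R3 → R3 - (2/7)·R2
REF = 
  [ -1,  -3,  -8]
  [  0,   7,  21]
  [  0,   0,   0]

No row of the form [0 0 | nonzero], so the system is consistent. Back-substitution gives c₁ = -1, c₂ = 3: w = (-1)·v₁ + (3)·v₂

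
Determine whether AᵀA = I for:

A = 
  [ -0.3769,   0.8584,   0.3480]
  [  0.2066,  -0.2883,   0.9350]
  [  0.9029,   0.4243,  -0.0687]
Yes

AᵀA = 
  [  1,   0,   0]
  [  0,   1,   0]
  [  0,   0,   1]
≈ I (equal to I up to the 4-dp rounding of the entries)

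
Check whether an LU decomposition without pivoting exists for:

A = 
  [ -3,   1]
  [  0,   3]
Yes.
A[1,1] = -3 ≠ 0, so Gaussian elimination proceeds without a row swap: multiplier ℓ₂₁ = (0)/(-3) = 0, and U[2,2] = 3 - (0)(1) = 3.
L = 
  [  1,   0]
  [  0,   1]
U = 
  [ -3,   1]
  [  0,   3]
Check row 2 of LU: [(0)(-3), (0)(1) + 3] = [0, 3] = row 2 of A ✓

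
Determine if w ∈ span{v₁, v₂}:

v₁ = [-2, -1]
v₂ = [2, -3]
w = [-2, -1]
Yes

Form the augmented matrix and row-reduce:
[v₁|v₂|w] = 
  [ -2,   2,  -2]
  [ -1,  -3,  -1]
R2 → R2 - (1/2)·R1
REF = 
  [ -2,   2,  -2]
  [  0,  -4,   0]

No row of the form [0 0 | nonzero], so the system is consistent. Back-substitution gives c₁ = 1, c₂ = 0: w = (1)·v₁ + (0)·v₂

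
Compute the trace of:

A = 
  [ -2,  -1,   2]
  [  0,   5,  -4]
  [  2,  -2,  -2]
1

tr(A) = -2 + 5 + -2 = 1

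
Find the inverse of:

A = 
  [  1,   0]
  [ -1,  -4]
det(A) = (1)(-4) - (0)(-1) = -4
For a 2×2 matrix, A⁻¹ = (1/det(A)) · [[d, -b], [-c, a]]
    = (-1/4) · [[-4, 0], [1, 1]]

A⁻¹ = 
  [   1,    0]
  [-1/4, -1/4]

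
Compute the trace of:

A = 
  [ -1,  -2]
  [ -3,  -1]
-2

tr(A) = -1 + -1 = -2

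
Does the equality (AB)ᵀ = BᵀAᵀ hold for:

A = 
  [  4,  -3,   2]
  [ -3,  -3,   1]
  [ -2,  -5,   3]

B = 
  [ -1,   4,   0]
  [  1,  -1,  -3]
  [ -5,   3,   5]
Yes

(AB)ᵀ = 
  [-17,  -5, -18]
  [ 25,  -6,   6]
  [ 19,  14,  30]

BᵀAᵀ = 
  [-17,  -5, -18]
  [ 25,  -6,   6]
  [ 19,  14,  30]

Both sides are equal — this is the standard identity (AB)ᵀ = BᵀAᵀ, which holds for all A, B.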